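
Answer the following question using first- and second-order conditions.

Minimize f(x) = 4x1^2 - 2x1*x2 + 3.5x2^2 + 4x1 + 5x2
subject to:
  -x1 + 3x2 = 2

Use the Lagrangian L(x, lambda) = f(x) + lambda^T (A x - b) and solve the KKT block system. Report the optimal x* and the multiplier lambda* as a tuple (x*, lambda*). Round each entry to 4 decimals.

Form the Lagrangian:
  L(x, lambda) = (1/2) x^T Q x + c^T x + lambda^T (A x - b)
Stationarity (grad_x L = 0): Q x + c + A^T lambda = 0.
Primal feasibility: A x = b.

This gives the KKT block system:
  [ Q   A^T ] [ x     ]   [-c ]
  [ A    0  ] [ lambda ] = [ b ]

Solving the linear system:
  x*      = (-0.791, 0.403)
  lambda* = (-3.1343)
  f(x*)   = 2.5597

x* = (-0.791, 0.403), lambda* = (-3.1343)


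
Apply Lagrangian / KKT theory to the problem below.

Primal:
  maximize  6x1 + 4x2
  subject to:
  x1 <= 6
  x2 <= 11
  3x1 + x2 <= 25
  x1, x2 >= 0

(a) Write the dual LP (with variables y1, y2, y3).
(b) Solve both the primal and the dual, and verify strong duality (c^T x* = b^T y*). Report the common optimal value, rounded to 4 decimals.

The standard primal-dual pair for 'max c^T x s.t. A x <= b, x >= 0' is:
  Dual:  min b^T y  s.t.  A^T y >= c,  y >= 0.

So the dual LP is:
  minimize  6y1 + 11y2 + 25y3
  subject to:
    y1 + 3y3 >= 6
    y2 + y3 >= 4
    y1, y2, y3 >= 0

Solving the primal: x* = (4.6667, 11).
  primal value c^T x* = 72.
Solving the dual: y* = (0, 2, 2).
  dual value b^T y* = 72.
Strong duality: c^T x* = b^T y*. Confirmed.

72


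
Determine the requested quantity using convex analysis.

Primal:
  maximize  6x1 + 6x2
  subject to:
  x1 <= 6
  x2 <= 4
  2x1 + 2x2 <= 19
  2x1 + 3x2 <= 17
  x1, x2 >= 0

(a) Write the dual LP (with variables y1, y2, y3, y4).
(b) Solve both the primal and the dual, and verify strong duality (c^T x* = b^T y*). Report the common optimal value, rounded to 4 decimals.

The standard primal-dual pair for 'max c^T x s.t. A x <= b, x >= 0' is:
  Dual:  min b^T y  s.t.  A^T y >= c,  y >= 0.

So the dual LP is:
  minimize  6y1 + 4y2 + 19y3 + 17y4
  subject to:
    y1 + 2y3 + 2y4 >= 6
    y2 + 2y3 + 3y4 >= 6
    y1, y2, y3, y4 >= 0

Solving the primal: x* = (6, 1.6667).
  primal value c^T x* = 46.
Solving the dual: y* = (2, 0, 0, 2).
  dual value b^T y* = 46.
Strong duality: c^T x* = b^T y*. Confirmed.

46


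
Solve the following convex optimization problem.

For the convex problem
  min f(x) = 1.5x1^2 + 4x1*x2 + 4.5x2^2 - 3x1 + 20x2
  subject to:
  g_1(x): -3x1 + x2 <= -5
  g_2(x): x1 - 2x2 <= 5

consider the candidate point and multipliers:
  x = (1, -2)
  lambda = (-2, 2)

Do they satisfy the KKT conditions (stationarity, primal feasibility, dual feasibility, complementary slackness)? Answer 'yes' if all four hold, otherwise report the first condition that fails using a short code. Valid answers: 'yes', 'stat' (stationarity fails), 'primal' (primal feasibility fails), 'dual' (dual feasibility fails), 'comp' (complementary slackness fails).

Gradient of f: grad f(x) = Q x + c = (-8, 6)
Constraint values g_i(x) = a_i^T x - b_i:
  g_1((1, -2)) = 0
  g_2((1, -2)) = 0
Stationarity residual: grad f(x) + sum_i lambda_i a_i = (0, 0)
  -> stationarity OK
Primal feasibility (all g_i <= 0): OK
Dual feasibility (all lambda_i >= 0): FAILS
Complementary slackness (lambda_i * g_i(x) = 0 for all i): OK

Verdict: the first failing condition is dual_feasibility -> dual.

dual


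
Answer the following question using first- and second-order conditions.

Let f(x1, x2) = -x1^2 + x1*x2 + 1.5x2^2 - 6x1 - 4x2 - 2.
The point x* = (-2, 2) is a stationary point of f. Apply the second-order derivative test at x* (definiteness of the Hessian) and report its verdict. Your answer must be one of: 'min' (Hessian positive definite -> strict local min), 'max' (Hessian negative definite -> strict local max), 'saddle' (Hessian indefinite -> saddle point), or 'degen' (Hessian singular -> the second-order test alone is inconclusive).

Compute the Hessian H = grad^2 f:
  H = [[-2, 1], [1, 3]]
Verify stationarity: grad f(x*) = H x* + g = (0, 0).
Eigenvalues of H: -2.1926, 3.1926.
Eigenvalues have mixed signs, so H is indefinite -> x* is a saddle point.

saddle


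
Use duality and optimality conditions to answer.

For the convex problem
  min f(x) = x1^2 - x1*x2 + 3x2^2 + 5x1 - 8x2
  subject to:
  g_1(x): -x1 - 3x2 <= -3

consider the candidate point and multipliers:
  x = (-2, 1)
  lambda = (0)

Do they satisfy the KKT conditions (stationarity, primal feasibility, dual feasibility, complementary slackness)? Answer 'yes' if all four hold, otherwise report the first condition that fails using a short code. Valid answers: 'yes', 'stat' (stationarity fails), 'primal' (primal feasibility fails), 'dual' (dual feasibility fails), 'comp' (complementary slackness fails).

Gradient of f: grad f(x) = Q x + c = (0, 0)
Constraint values g_i(x) = a_i^T x - b_i:
  g_1((-2, 1)) = 2
Stationarity residual: grad f(x) + sum_i lambda_i a_i = (0, 0)
  -> stationarity OK
Primal feasibility (all g_i <= 0): FAILS
Dual feasibility (all lambda_i >= 0): OK
Complementary slackness (lambda_i * g_i(x) = 0 for all i): OK

Verdict: the first failing condition is primal_feasibility -> primal.

primal


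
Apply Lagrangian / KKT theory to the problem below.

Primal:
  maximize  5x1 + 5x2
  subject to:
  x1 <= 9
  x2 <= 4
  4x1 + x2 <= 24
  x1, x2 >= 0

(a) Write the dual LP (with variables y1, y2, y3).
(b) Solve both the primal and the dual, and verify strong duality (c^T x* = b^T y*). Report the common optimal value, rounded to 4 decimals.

The standard primal-dual pair for 'max c^T x s.t. A x <= b, x >= 0' is:
  Dual:  min b^T y  s.t.  A^T y >= c,  y >= 0.

So the dual LP is:
  minimize  9y1 + 4y2 + 24y3
  subject to:
    y1 + 4y3 >= 5
    y2 + y3 >= 5
    y1, y2, y3 >= 0

Solving the primal: x* = (5, 4).
  primal value c^T x* = 45.
Solving the dual: y* = (0, 3.75, 1.25).
  dual value b^T y* = 45.
Strong duality: c^T x* = b^T y*. Confirmed.

45


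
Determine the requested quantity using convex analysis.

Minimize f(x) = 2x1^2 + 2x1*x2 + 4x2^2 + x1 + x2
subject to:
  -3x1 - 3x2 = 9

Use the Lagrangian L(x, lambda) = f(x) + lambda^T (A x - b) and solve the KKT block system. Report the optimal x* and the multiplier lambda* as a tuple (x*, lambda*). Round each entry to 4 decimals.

Form the Lagrangian:
  L(x, lambda) = (1/2) x^T Q x + c^T x + lambda^T (A x - b)
Stationarity (grad_x L = 0): Q x + c + A^T lambda = 0.
Primal feasibility: A x = b.

This gives the KKT block system:
  [ Q   A^T ] [ x     ]   [-c ]
  [ A    0  ] [ lambda ] = [ b ]

Solving the linear system:
  x*      = (-2.25, -0.75)
  lambda* = (-3.1667)
  f(x*)   = 12.75

x* = (-2.25, -0.75), lambda* = (-3.1667)


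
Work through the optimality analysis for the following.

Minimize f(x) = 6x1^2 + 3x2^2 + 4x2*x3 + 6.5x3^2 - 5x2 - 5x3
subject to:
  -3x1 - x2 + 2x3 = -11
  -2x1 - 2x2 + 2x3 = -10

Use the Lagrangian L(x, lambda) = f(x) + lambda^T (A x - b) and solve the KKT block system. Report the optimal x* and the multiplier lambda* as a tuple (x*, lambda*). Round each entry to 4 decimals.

Form the Lagrangian:
  L(x, lambda) = (1/2) x^T Q x + c^T x + lambda^T (A x - b)
Stationarity (grad_x L = 0): Q x + c + A^T lambda = 0.
Primal feasibility: A x = b.

This gives the KKT block system:
  [ Q   A^T ] [ x     ]   [-c ]
  [ A    0  ] [ lambda ] = [ b ]

Solving the linear system:
  x*      = (2.4302, 1.4302, -1.1395)
  lambda* = (15.0698, -8.0233)
  f(x*)   = 42.0407

x* = (2.4302, 1.4302, -1.1395), lambda* = (15.0698, -8.0233)


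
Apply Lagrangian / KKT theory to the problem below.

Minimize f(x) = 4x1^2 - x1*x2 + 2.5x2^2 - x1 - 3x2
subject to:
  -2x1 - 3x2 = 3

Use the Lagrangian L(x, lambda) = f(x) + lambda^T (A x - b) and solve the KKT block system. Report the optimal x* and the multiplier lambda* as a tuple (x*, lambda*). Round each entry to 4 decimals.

Form the Lagrangian:
  L(x, lambda) = (1/2) x^T Q x + c^T x + lambda^T (A x - b)
Stationarity (grad_x L = 0): Q x + c + A^T lambda = 0.
Primal feasibility: A x = b.

This gives the KKT block system:
  [ Q   A^T ] [ x     ]   [-c ]
  [ A    0  ] [ lambda ] = [ b ]

Solving the linear system:
  x*      = (-0.4615, -0.6923)
  lambda* = (-2)
  f(x*)   = 4.2692

x* = (-0.4615, -0.6923), lambda* = (-2)


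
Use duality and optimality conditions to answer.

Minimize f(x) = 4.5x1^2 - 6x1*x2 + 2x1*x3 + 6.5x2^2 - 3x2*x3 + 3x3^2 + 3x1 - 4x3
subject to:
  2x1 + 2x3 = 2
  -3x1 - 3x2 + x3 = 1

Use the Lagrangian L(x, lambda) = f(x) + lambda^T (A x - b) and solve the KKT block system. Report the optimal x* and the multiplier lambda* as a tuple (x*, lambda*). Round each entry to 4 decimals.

Form the Lagrangian:
  L(x, lambda) = (1/2) x^T Q x + c^T x + lambda^T (A x - b)
Stationarity (grad_x L = 0): Q x + c + A^T lambda = 0.
Primal feasibility: A x = b.

This gives the KKT block system:
  [ Q   A^T ] [ x     ]   [-c ]
  [ A    0  ] [ lambda ] = [ b ]

Solving the linear system:
  x*      = (-0.1662, 0.2216, 1.1662)
  lambda* = (-1.0633, 0.1266)
  f(x*)   = -1.5818

x* = (-0.1662, 0.2216, 1.1662), lambda* = (-1.0633, 0.1266)


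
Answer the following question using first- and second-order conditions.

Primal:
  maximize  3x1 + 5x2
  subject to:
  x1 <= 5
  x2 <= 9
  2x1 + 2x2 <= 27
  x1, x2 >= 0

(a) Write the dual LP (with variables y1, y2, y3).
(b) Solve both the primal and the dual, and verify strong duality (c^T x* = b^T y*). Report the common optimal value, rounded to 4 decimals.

The standard primal-dual pair for 'max c^T x s.t. A x <= b, x >= 0' is:
  Dual:  min b^T y  s.t.  A^T y >= c,  y >= 0.

So the dual LP is:
  minimize  5y1 + 9y2 + 27y3
  subject to:
    y1 + 2y3 >= 3
    y2 + 2y3 >= 5
    y1, y2, y3 >= 0

Solving the primal: x* = (4.5, 9).
  primal value c^T x* = 58.5.
Solving the dual: y* = (0, 2, 1.5).
  dual value b^T y* = 58.5.
Strong duality: c^T x* = b^T y*. Confirmed.

58.5


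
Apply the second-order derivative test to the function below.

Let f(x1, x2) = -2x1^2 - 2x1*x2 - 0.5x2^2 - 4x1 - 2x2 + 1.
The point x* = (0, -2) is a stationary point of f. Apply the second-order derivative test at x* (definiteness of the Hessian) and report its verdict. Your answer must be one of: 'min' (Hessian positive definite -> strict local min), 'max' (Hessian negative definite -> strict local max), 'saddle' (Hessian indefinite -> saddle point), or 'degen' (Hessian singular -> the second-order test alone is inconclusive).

Compute the Hessian H = grad^2 f:
  H = [[-4, -2], [-2, -1]]
Verify stationarity: grad f(x*) = H x* + g = (0, 0).
Eigenvalues of H: -5, 0.
H has a zero eigenvalue (singular; negative semidefinite but not definite), so H is neither positive definite, negative definite, nor indefinite. The second-order test alone is inconclusive -> degen.
(Indeed, f is constant along the null direction of H through x*, so x* is not a strict local extremum.)

degen


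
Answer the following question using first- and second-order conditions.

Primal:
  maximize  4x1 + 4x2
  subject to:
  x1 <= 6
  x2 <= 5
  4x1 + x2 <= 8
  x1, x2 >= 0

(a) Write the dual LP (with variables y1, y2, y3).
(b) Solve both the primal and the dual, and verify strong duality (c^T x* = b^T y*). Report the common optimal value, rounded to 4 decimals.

The standard primal-dual pair for 'max c^T x s.t. A x <= b, x >= 0' is:
  Dual:  min b^T y  s.t.  A^T y >= c,  y >= 0.

So the dual LP is:
  minimize  6y1 + 5y2 + 8y3
  subject to:
    y1 + 4y3 >= 4
    y2 + y3 >= 4
    y1, y2, y3 >= 0

Solving the primal: x* = (0.75, 5).
  primal value c^T x* = 23.
Solving the dual: y* = (0, 3, 1).
  dual value b^T y* = 23.
Strong duality: c^T x* = b^T y*. Confirmed.

23


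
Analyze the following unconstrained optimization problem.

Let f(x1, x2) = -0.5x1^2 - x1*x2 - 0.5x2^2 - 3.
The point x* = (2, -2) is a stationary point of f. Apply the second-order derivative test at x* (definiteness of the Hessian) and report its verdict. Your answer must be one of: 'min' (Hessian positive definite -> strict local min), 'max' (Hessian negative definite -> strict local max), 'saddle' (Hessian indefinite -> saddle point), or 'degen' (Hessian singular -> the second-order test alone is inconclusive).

Compute the Hessian H = grad^2 f:
  H = [[-1, -1], [-1, -1]]
Verify stationarity: grad f(x*) = H x* + g = (0, 0).
Eigenvalues of H: -2, 0.
H has a zero eigenvalue (singular; negative semidefinite but not definite), so H is neither positive definite, negative definite, nor indefinite. The second-order test alone is inconclusive -> degen.
(Indeed, f is constant along the null direction of H through x*, so x* is not a strict local extremum.)

degen


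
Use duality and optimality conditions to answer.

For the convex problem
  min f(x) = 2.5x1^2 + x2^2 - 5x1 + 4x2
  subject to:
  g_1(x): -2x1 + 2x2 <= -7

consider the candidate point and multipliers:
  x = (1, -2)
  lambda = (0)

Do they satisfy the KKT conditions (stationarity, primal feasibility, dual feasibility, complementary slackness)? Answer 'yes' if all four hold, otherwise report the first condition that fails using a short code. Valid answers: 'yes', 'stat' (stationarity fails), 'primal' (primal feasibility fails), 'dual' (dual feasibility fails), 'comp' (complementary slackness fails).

Gradient of f: grad f(x) = Q x + c = (0, 0)
Constraint values g_i(x) = a_i^T x - b_i:
  g_1((1, -2)) = 1
Stationarity residual: grad f(x) + sum_i lambda_i a_i = (0, 0)
  -> stationarity OK
Primal feasibility (all g_i <= 0): FAILS
Dual feasibility (all lambda_i >= 0): OK
Complementary slackness (lambda_i * g_i(x) = 0 for all i): OK

Verdict: the first failing condition is primal_feasibility -> primal.

primal


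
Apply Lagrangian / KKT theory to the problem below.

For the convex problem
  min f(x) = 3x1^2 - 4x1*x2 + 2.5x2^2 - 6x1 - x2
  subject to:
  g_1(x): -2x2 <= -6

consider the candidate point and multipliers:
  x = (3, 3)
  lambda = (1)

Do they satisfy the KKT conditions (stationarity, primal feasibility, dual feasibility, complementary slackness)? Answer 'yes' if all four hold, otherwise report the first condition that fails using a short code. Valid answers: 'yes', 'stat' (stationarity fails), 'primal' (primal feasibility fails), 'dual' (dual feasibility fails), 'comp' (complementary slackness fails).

Gradient of f: grad f(x) = Q x + c = (0, 2)
Constraint values g_i(x) = a_i^T x - b_i:
  g_1((3, 3)) = 0
Stationarity residual: grad f(x) + sum_i lambda_i a_i = (0, 0)
  -> stationarity OK
Primal feasibility (all g_i <= 0): OK
Dual feasibility (all lambda_i >= 0): OK
Complementary slackness (lambda_i * g_i(x) = 0 for all i): OK

Verdict: yes, KKT holds.

yes


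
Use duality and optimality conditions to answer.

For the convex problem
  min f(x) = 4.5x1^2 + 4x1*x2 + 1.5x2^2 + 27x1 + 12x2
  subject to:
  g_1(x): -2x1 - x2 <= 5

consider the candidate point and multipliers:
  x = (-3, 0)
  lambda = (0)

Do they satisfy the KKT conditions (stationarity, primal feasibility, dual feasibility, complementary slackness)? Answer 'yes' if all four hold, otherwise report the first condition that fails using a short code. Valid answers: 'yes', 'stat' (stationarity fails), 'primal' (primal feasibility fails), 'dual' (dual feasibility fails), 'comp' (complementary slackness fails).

Gradient of f: grad f(x) = Q x + c = (0, 0)
Constraint values g_i(x) = a_i^T x - b_i:
  g_1((-3, 0)) = 1
Stationarity residual: grad f(x) + sum_i lambda_i a_i = (0, 0)
  -> stationarity OK
Primal feasibility (all g_i <= 0): FAILS
Dual feasibility (all lambda_i >= 0): OK
Complementary slackness (lambda_i * g_i(x) = 0 for all i): OK

Verdict: the first failing condition is primal_feasibility -> primal.

primal


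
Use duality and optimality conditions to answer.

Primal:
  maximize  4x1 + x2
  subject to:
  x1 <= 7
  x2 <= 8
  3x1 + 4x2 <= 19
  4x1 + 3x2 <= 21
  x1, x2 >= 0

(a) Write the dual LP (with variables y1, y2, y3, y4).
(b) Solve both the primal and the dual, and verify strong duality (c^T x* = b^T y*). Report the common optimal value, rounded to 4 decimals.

The standard primal-dual pair for 'max c^T x s.t. A x <= b, x >= 0' is:
  Dual:  min b^T y  s.t.  A^T y >= c,  y >= 0.

So the dual LP is:
  minimize  7y1 + 8y2 + 19y3 + 21y4
  subject to:
    y1 + 3y3 + 4y4 >= 4
    y2 + 4y3 + 3y4 >= 1
    y1, y2, y3, y4 >= 0

Solving the primal: x* = (5.25, 0).
  primal value c^T x* = 21.
Solving the dual: y* = (0, 0, 0, 1).
  dual value b^T y* = 21.
Strong duality: c^T x* = b^T y*. Confirmed.

21


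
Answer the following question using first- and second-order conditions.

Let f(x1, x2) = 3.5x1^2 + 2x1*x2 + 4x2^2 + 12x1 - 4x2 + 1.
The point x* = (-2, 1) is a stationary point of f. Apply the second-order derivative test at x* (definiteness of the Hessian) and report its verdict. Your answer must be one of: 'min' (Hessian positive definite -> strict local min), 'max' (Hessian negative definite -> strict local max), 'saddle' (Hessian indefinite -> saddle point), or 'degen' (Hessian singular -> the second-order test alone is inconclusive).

Compute the Hessian H = grad^2 f:
  H = [[7, 2], [2, 8]]
Verify stationarity: grad f(x*) = H x* + g = (0, 0).
Eigenvalues of H: 5.4384, 9.5616.
Both eigenvalues > 0, so H is positive definite -> x* is a strict local min.

min


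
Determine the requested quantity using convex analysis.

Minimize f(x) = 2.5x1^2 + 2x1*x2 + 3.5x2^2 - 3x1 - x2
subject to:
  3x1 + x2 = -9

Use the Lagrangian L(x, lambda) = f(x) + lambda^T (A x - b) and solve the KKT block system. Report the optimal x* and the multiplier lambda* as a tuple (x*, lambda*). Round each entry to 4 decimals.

Form the Lagrangian:
  L(x, lambda) = (1/2) x^T Q x + c^T x + lambda^T (A x - b)
Stationarity (grad_x L = 0): Q x + c + A^T lambda = 0.
Primal feasibility: A x = b.

This gives the KKT block system:
  [ Q   A^T ] [ x     ]   [-c ]
  [ A    0  ] [ lambda ] = [ b ]

Solving the linear system:
  x*      = (-3.0536, 0.1607)
  lambda* = (5.9821)
  f(x*)   = 31.4196

x* = (-3.0536, 0.1607), lambda* = (5.9821)


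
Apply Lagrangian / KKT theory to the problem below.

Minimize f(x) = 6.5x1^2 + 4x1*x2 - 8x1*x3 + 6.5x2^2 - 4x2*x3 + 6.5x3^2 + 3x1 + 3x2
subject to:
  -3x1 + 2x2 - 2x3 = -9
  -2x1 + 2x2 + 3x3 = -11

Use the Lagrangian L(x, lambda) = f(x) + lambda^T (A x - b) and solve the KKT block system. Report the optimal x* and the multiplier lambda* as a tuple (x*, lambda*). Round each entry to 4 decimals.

Form the Lagrangian:
  L(x, lambda) = (1/2) x^T Q x + c^T x + lambda^T (A x - b)
Stationarity (grad_x L = 0): Q x + c + A^T lambda = 0.
Primal feasibility: A x = b.

This gives the KKT block system:
  [ Q   A^T ] [ x     ]   [-c ]
  [ A    0  ] [ lambda ] = [ b ]

Solving the linear system:
  x*      = (1.8196, -2.5345, -0.7639)
  lambda* = (3.0143, 6.7928)
  f(x*)   = 49.8526

x* = (1.8196, -2.5345, -0.7639), lambda* = (3.0143, 6.7928)


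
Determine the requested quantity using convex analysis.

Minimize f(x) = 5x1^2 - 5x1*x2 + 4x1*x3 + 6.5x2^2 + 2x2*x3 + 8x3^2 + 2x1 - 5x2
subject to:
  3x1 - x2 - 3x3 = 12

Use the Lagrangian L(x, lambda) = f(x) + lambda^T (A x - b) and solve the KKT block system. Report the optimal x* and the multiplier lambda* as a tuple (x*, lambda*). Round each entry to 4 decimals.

Form the Lagrangian:
  L(x, lambda) = (1/2) x^T Q x + c^T x + lambda^T (A x - b)
Stationarity (grad_x L = 0): Q x + c + A^T lambda = 0.
Primal feasibility: A x = b.

This gives the KKT block system:
  [ Q   A^T ] [ x     ]   [-c ]
  [ A    0  ] [ lambda ] = [ b ]

Solving the linear system:
  x*      = (2.6621, 1.2942, -1.7693)
  lambda* = (-5.0241)
  f(x*)   = 29.5713

x* = (2.6621, 1.2942, -1.7693), lambda* = (-5.0241)


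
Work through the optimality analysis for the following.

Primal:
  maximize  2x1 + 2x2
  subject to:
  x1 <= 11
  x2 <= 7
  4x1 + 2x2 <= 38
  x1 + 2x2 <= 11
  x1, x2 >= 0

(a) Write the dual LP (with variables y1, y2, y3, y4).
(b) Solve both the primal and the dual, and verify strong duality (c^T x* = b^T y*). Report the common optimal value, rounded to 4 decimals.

The standard primal-dual pair for 'max c^T x s.t. A x <= b, x >= 0' is:
  Dual:  min b^T y  s.t.  A^T y >= c,  y >= 0.

So the dual LP is:
  minimize  11y1 + 7y2 + 38y3 + 11y4
  subject to:
    y1 + 4y3 + y4 >= 2
    y2 + 2y3 + 2y4 >= 2
    y1, y2, y3, y4 >= 0

Solving the primal: x* = (9, 1).
  primal value c^T x* = 20.
Solving the dual: y* = (0, 0, 0.3333, 0.6667).
  dual value b^T y* = 20.
Strong duality: c^T x* = b^T y*. Confirmed.

20


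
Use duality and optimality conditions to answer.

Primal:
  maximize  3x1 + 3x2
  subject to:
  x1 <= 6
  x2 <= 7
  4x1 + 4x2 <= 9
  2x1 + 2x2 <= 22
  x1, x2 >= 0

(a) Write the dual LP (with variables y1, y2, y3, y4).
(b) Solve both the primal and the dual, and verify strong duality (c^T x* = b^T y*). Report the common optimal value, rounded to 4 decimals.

The standard primal-dual pair for 'max c^T x s.t. A x <= b, x >= 0' is:
  Dual:  min b^T y  s.t.  A^T y >= c,  y >= 0.

So the dual LP is:
  minimize  6y1 + 7y2 + 9y3 + 22y4
  subject to:
    y1 + 4y3 + 2y4 >= 3
    y2 + 4y3 + 2y4 >= 3
    y1, y2, y3, y4 >= 0

Solving the primal: x* = (2.25, 0).
  primal value c^T x* = 6.75.
Solving the dual: y* = (0, 0, 0.75, 0).
  dual value b^T y* = 6.75.
Strong duality: c^T x* = b^T y*. Confirmed.

6.75


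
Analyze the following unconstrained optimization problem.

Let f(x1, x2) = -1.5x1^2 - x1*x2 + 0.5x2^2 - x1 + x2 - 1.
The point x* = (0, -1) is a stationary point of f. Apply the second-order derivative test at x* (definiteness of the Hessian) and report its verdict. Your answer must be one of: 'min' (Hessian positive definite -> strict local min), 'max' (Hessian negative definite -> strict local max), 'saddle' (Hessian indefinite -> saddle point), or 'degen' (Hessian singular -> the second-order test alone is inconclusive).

Compute the Hessian H = grad^2 f:
  H = [[-3, -1], [-1, 1]]
Verify stationarity: grad f(x*) = H x* + g = (0, 0).
Eigenvalues of H: -3.2361, 1.2361.
Eigenvalues have mixed signs, so H is indefinite -> x* is a saddle point.

saddle


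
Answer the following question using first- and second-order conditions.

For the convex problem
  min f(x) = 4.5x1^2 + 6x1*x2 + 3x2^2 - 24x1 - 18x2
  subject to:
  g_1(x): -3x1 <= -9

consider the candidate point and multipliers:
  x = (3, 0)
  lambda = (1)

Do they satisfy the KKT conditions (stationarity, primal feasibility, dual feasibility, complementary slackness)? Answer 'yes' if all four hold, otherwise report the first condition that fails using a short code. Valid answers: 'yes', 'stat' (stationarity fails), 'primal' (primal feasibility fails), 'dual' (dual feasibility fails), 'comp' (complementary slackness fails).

Gradient of f: grad f(x) = Q x + c = (3, 0)
Constraint values g_i(x) = a_i^T x - b_i:
  g_1((3, 0)) = 0
Stationarity residual: grad f(x) + sum_i lambda_i a_i = (0, 0)
  -> stationarity OK
Primal feasibility (all g_i <= 0): OK
Dual feasibility (all lambda_i >= 0): OK
Complementary slackness (lambda_i * g_i(x) = 0 for all i): OK

Verdict: yes, KKT holds.

yes


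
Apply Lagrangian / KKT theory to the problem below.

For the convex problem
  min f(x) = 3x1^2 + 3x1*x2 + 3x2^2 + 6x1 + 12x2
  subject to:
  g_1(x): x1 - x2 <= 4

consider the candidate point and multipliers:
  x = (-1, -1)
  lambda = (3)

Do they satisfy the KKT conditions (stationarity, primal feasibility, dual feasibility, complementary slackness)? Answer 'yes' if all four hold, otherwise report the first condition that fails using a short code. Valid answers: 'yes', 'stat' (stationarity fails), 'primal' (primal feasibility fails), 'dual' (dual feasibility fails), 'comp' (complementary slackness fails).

Gradient of f: grad f(x) = Q x + c = (-3, 3)
Constraint values g_i(x) = a_i^T x - b_i:
  g_1((-1, -1)) = -4
Stationarity residual: grad f(x) + sum_i lambda_i a_i = (0, 0)
  -> stationarity OK
Primal feasibility (all g_i <= 0): OK
Dual feasibility (all lambda_i >= 0): OK
Complementary slackness (lambda_i * g_i(x) = 0 for all i): FAILS

Verdict: the first failing condition is complementary_slackness -> comp.

comp


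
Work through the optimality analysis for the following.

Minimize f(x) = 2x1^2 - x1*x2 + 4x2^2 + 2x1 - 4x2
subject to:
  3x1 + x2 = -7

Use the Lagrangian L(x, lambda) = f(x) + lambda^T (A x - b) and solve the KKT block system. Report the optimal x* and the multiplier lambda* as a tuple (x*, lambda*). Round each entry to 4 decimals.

Form the Lagrangian:
  L(x, lambda) = (1/2) x^T Q x + c^T x + lambda^T (A x - b)
Stationarity (grad_x L = 0): Q x + c + A^T lambda = 0.
Primal feasibility: A x = b.

This gives the KKT block system:
  [ Q   A^T ] [ x     ]   [-c ]
  [ A    0  ] [ lambda ] = [ b ]

Solving the linear system:
  x*      = (-2.3049, -0.0854)
  lambda* = (2.378)
  f(x*)   = 6.189

x* = (-2.3049, -0.0854), lambda* = (2.378)


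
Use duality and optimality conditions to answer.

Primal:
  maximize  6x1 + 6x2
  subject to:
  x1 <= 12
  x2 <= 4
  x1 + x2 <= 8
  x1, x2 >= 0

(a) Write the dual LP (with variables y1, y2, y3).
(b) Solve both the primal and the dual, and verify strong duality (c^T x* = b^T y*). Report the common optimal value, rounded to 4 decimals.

The standard primal-dual pair for 'max c^T x s.t. A x <= b, x >= 0' is:
  Dual:  min b^T y  s.t.  A^T y >= c,  y >= 0.

So the dual LP is:
  minimize  12y1 + 4y2 + 8y3
  subject to:
    y1 + y3 >= 6
    y2 + y3 >= 6
    y1, y2, y3 >= 0

Solving the primal: x* = (8, 0).
  primal value c^T x* = 48.
Solving the dual: y* = (0, 0, 6).
  dual value b^T y* = 48.
Strong duality: c^T x* = b^T y*. Confirmed.

48


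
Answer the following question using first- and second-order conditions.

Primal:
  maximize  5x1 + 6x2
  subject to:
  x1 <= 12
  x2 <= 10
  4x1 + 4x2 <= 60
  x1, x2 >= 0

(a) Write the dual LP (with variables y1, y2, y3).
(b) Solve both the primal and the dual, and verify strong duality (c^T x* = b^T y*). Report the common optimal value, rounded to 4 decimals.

The standard primal-dual pair for 'max c^T x s.t. A x <= b, x >= 0' is:
  Dual:  min b^T y  s.t.  A^T y >= c,  y >= 0.

So the dual LP is:
  minimize  12y1 + 10y2 + 60y3
  subject to:
    y1 + 4y3 >= 5
    y2 + 4y3 >= 6
    y1, y2, y3 >= 0

Solving the primal: x* = (5, 10).
  primal value c^T x* = 85.
Solving the dual: y* = (0, 1, 1.25).
  dual value b^T y* = 85.
Strong duality: c^T x* = b^T y*. Confirmed.

85


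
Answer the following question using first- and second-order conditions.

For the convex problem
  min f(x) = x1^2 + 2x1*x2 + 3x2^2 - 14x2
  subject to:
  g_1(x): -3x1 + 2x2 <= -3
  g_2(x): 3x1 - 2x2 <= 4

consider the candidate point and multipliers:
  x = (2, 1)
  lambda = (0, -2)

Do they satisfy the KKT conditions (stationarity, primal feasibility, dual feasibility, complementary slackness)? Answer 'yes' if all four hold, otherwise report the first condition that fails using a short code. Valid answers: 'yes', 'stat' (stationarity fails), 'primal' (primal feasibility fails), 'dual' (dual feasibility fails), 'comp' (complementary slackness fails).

Gradient of f: grad f(x) = Q x + c = (6, -4)
Constraint values g_i(x) = a_i^T x - b_i:
  g_1((2, 1)) = -1
  g_2((2, 1)) = 0
Stationarity residual: grad f(x) + sum_i lambda_i a_i = (0, 0)
  -> stationarity OK
Primal feasibility (all g_i <= 0): OK
Dual feasibility (all lambda_i >= 0): FAILS
Complementary slackness (lambda_i * g_i(x) = 0 for all i): OK

Verdict: the first failing condition is dual_feasibility -> dual.

dual


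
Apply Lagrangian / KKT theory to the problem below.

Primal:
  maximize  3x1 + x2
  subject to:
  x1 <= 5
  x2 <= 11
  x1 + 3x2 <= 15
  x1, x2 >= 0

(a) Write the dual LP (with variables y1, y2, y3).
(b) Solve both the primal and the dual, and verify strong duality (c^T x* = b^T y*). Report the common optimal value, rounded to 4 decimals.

The standard primal-dual pair for 'max c^T x s.t. A x <= b, x >= 0' is:
  Dual:  min b^T y  s.t.  A^T y >= c,  y >= 0.

So the dual LP is:
  minimize  5y1 + 11y2 + 15y3
  subject to:
    y1 + y3 >= 3
    y2 + 3y3 >= 1
    y1, y2, y3 >= 0

Solving the primal: x* = (5, 3.3333).
  primal value c^T x* = 18.3333.
Solving the dual: y* = (2.6667, 0, 0.3333).
  dual value b^T y* = 18.3333.
Strong duality: c^T x* = b^T y*. Confirmed.

18.3333


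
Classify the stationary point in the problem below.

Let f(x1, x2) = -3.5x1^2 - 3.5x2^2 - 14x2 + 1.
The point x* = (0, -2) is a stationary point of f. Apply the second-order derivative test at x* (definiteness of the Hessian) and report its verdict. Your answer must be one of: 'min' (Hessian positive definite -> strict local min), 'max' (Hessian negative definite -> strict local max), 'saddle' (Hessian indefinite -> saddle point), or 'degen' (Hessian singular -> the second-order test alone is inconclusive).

Compute the Hessian H = grad^2 f:
  H = [[-7, 0], [0, -7]]
Verify stationarity: grad f(x*) = H x* + g = (0, 0).
Eigenvalues of H: -7, -7.
Both eigenvalues < 0, so H is negative definite -> x* is a strict local max.

max


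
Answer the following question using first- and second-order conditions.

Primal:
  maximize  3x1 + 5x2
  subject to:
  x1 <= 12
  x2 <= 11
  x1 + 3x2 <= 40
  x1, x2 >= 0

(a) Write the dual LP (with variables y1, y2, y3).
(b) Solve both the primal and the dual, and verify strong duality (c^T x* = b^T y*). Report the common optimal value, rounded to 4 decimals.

The standard primal-dual pair for 'max c^T x s.t. A x <= b, x >= 0' is:
  Dual:  min b^T y  s.t.  A^T y >= c,  y >= 0.

So the dual LP is:
  minimize  12y1 + 11y2 + 40y3
  subject to:
    y1 + y3 >= 3
    y2 + 3y3 >= 5
    y1, y2, y3 >= 0

Solving the primal: x* = (12, 9.3333).
  primal value c^T x* = 82.6667.
Solving the dual: y* = (1.3333, 0, 1.6667).
  dual value b^T y* = 82.6667.
Strong duality: c^T x* = b^T y*. Confirmed.

82.6667


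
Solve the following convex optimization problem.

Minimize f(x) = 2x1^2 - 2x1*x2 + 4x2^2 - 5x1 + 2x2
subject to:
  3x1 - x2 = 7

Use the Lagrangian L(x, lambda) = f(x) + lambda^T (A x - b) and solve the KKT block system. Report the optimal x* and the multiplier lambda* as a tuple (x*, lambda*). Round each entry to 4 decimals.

Form the Lagrangian:
  L(x, lambda) = (1/2) x^T Q x + c^T x + lambda^T (A x - b)
Stationarity (grad_x L = 0): Q x + c + A^T lambda = 0.
Primal feasibility: A x = b.

This gives the KKT block system:
  [ Q   A^T ] [ x     ]   [-c ]
  [ A    0  ] [ lambda ] = [ b ]

Solving the linear system:
  x*      = (2.3906, 0.1719)
  lambda* = (-1.4063)
  f(x*)   = -0.8828

x* = (2.3906, 0.1719), lambda* = (-1.4063)


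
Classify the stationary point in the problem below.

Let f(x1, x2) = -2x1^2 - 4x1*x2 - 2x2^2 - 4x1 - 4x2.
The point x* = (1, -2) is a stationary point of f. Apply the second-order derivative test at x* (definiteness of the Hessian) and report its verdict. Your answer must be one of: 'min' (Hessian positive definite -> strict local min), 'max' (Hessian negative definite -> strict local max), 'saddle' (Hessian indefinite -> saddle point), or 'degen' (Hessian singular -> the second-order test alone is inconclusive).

Compute the Hessian H = grad^2 f:
  H = [[-4, -4], [-4, -4]]
Verify stationarity: grad f(x*) = H x* + g = (0, 0).
Eigenvalues of H: -8, 0.
H has a zero eigenvalue (singular; negative semidefinite but not definite), so H is neither positive definite, negative definite, nor indefinite. The second-order test alone is inconclusive -> degen.
(Indeed, f is constant along the null direction of H through x*, so x* is not a strict local extremum.)

degen


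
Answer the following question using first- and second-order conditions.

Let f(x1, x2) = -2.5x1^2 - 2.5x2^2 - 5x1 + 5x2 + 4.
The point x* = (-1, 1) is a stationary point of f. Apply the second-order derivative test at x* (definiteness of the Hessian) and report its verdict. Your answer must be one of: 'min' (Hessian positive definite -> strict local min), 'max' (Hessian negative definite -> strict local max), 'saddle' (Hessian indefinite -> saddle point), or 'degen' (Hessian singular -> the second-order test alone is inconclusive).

Compute the Hessian H = grad^2 f:
  H = [[-5, 0], [0, -5]]
Verify stationarity: grad f(x*) = H x* + g = (0, 0).
Eigenvalues of H: -5, -5.
Both eigenvalues < 0, so H is negative definite -> x* is a strict local max.

max


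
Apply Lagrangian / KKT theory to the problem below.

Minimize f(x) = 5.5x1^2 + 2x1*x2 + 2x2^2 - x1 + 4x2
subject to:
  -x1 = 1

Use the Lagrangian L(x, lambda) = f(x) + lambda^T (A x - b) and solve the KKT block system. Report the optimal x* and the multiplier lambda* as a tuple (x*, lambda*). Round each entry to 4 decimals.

Form the Lagrangian:
  L(x, lambda) = (1/2) x^T Q x + c^T x + lambda^T (A x - b)
Stationarity (grad_x L = 0): Q x + c + A^T lambda = 0.
Primal feasibility: A x = b.

This gives the KKT block system:
  [ Q   A^T ] [ x     ]   [-c ]
  [ A    0  ] [ lambda ] = [ b ]

Solving the linear system:
  x*      = (-1, -0.5)
  lambda* = (-13)
  f(x*)   = 6

x* = (-1, -0.5), lambda* = (-13)


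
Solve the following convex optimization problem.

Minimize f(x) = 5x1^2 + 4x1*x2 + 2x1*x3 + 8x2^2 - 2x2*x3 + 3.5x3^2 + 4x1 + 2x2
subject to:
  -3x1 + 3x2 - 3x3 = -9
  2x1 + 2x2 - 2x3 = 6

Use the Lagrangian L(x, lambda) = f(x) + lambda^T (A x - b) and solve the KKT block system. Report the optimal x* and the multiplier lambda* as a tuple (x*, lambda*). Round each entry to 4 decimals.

Form the Lagrangian:
  L(x, lambda) = (1/2) x^T Q x + c^T x + lambda^T (A x - b)
Stationarity (grad_x L = 0): Q x + c + A^T lambda = 0.
Primal feasibility: A x = b.

This gives the KKT block system:
  [ Q   A^T ] [ x     ]   [-c ]
  [ A    0  ] [ lambda ] = [ b ]

Solving the linear system:
  x*      = (3, -1.0526, -1.0526)
  lambda* = (4.7368, -6.7368)
  f(x*)   = 46.4737

x* = (3, -1.0526, -1.0526), lambda* = (4.7368, -6.7368)


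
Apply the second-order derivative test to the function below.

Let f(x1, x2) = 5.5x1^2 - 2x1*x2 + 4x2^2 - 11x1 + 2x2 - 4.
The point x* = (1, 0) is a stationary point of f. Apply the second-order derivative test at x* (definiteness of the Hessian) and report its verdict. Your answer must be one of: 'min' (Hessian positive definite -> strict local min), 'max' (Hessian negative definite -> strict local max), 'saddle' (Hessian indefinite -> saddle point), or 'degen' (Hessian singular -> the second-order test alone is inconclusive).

Compute the Hessian H = grad^2 f:
  H = [[11, -2], [-2, 8]]
Verify stationarity: grad f(x*) = H x* + g = (0, 0).
Eigenvalues of H: 7, 12.
Both eigenvalues > 0, so H is positive definite -> x* is a strict local min.

min


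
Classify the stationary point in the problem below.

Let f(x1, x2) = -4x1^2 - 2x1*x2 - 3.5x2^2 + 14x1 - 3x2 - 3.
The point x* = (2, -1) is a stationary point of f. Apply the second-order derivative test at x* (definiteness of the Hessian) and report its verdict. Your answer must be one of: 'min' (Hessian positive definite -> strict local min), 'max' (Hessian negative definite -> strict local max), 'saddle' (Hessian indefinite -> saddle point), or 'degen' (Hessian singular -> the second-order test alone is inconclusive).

Compute the Hessian H = grad^2 f:
  H = [[-8, -2], [-2, -7]]
Verify stationarity: grad f(x*) = H x* + g = (0, 0).
Eigenvalues of H: -9.5616, -5.4384.
Both eigenvalues < 0, so H is negative definite -> x* is a strict local max.

max


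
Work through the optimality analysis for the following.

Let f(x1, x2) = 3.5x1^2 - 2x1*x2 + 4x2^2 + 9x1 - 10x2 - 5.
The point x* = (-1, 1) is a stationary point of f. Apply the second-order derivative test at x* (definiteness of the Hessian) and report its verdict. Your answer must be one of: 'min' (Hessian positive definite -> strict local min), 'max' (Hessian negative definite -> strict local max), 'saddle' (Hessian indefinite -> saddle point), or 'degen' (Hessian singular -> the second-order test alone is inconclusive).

Compute the Hessian H = grad^2 f:
  H = [[7, -2], [-2, 8]]
Verify stationarity: grad f(x*) = H x* + g = (0, 0).
Eigenvalues of H: 5.4384, 9.5616.
Both eigenvalues > 0, so H is positive definite -> x* is a strict local min.

min


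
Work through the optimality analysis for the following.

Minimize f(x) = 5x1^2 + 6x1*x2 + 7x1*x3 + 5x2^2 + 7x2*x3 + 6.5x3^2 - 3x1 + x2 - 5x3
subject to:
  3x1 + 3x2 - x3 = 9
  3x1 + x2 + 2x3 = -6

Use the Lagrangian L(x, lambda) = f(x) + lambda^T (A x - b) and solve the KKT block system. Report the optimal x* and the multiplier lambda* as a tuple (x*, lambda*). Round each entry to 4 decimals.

Form the Lagrangian:
  L(x, lambda) = (1/2) x^T Q x + c^T x + lambda^T (A x - b)
Stationarity (grad_x L = 0): Q x + c + A^T lambda = 0.
Primal feasibility: A x = b.

This gives the KKT block system:
  [ Q   A^T ] [ x     ]   [-c ]
  [ A    0  ] [ lambda ] = [ b ]

Solving the linear system:
  x*      = (-1.1898, 3.2441, -2.8373)
  lambda* = (-5.7695, 10.8678)
  f(x*)   = 69.0661

x* = (-1.1898, 3.2441, -2.8373), lambda* = (-5.7695, 10.8678)


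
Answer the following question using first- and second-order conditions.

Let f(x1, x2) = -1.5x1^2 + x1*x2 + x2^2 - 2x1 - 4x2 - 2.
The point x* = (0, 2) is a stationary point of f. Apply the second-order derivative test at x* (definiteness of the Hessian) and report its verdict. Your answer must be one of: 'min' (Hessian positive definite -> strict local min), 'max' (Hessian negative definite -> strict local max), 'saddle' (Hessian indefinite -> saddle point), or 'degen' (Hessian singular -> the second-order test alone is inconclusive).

Compute the Hessian H = grad^2 f:
  H = [[-3, 1], [1, 2]]
Verify stationarity: grad f(x*) = H x* + g = (0, 0).
Eigenvalues of H: -3.1926, 2.1926.
Eigenvalues have mixed signs, so H is indefinite -> x* is a saddle point.

saddle


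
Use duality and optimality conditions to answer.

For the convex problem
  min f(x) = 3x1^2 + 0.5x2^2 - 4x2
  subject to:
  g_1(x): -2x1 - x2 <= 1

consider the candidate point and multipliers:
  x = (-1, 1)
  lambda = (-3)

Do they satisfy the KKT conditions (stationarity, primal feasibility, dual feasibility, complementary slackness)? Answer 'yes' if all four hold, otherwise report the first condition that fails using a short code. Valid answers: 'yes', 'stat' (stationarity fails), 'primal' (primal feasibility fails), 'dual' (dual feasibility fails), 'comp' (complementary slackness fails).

Gradient of f: grad f(x) = Q x + c = (-6, -3)
Constraint values g_i(x) = a_i^T x - b_i:
  g_1((-1, 1)) = 0
Stationarity residual: grad f(x) + sum_i lambda_i a_i = (0, 0)
  -> stationarity OK
Primal feasibility (all g_i <= 0): OK
Dual feasibility (all lambda_i >= 0): FAILS
Complementary slackness (lambda_i * g_i(x) = 0 for all i): OK

Verdict: the first failing condition is dual_feasibility -> dual.

dual


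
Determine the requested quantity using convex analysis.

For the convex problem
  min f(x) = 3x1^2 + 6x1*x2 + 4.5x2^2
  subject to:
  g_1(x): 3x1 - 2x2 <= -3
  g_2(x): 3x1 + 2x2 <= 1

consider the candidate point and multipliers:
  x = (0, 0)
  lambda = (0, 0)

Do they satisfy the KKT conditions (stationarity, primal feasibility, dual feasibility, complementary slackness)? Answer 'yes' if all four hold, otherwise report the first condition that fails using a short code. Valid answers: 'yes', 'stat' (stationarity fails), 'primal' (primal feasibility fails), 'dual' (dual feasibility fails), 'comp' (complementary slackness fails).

Gradient of f: grad f(x) = Q x + c = (0, 0)
Constraint values g_i(x) = a_i^T x - b_i:
  g_1((0, 0)) = 3
  g_2((0, 0)) = -1
Stationarity residual: grad f(x) + sum_i lambda_i a_i = (0, 0)
  -> stationarity OK
Primal feasibility (all g_i <= 0): FAILS
Dual feasibility (all lambda_i >= 0): OK
Complementary slackness (lambda_i * g_i(x) = 0 for all i): OK

Verdict: the first failing condition is primal_feasibility -> primal.

primal


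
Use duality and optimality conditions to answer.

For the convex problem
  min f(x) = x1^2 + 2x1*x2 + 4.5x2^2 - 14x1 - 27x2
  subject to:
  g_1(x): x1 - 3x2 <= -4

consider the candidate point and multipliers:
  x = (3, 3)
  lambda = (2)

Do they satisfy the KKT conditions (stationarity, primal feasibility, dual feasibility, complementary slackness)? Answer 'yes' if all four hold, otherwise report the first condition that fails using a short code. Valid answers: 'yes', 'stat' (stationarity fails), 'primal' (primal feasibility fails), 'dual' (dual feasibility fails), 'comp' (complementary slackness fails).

Gradient of f: grad f(x) = Q x + c = (-2, 6)
Constraint values g_i(x) = a_i^T x - b_i:
  g_1((3, 3)) = -2
Stationarity residual: grad f(x) + sum_i lambda_i a_i = (0, 0)
  -> stationarity OK
Primal feasibility (all g_i <= 0): OK
Dual feasibility (all lambda_i >= 0): OK
Complementary slackness (lambda_i * g_i(x) = 0 for all i): FAILS

Verdict: the first failing condition is complementary_slackness -> comp.

comp
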